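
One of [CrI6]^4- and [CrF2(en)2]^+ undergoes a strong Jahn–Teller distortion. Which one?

[CrI6]^4-

[CrI6]^4-: Summing ligand charges against the −4 overall charge gives an oxidation state of +2 for chromium. Chromium is a group-6 element; Cr(II) is therefore d⁴. Iodide is a weak-field ligand for a first-row metal, so the complex is high-spin. The t₂g³e_g¹ (high-spin) configuration has an unevenly filled e_g set; the Jahn–Teller theorem predicts a tetragonal distortion (typically axial elongation) to lift the degeneracy.
[CrF2(en)2]^+: Summing ligand charges against the +1 overall charge gives an oxidation state of +3 for chromium. Chromium is a group-6 element; Cr(III) is therefore d³. The d³ configuration leaves the e_g set evenly filled (or empty) — no strong Jahn–Teller driving force.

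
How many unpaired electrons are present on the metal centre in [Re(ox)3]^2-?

3 unpaired electrons

Each oxalate is −2; balancing the −2 overall charge requires Re(IV).
Re sits in group 7, so the d-electron count is 7 − 4 = 3.
Counting donor atoms: 3×oxalate (bidentate) → 6 donors. Coordination number = 6.
In an octahedral field the d³ configuration is t₂g³e_g⁰ (only one arrangement possible), giving 3 unpaired electrons.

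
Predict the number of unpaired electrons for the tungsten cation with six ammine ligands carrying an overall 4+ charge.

Summing ligand charges against the +4 overall charge gives an oxidation state of +4 for tungsten.
Tungsten is a group-6 element; W(IV) is therefore d².
In an octahedral field the d² configuration is t₂g²e_g⁰ (only one arrangement possible), giving 2 unpaired electrons.

2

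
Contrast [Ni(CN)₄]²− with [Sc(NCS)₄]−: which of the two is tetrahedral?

For [Ni(CN)₄]²−: Summing ligand charges against the −2 overall charge gives an oxidation state of +2 for nickel. Ni sits in group 10, so the d-electron count is 10 − 2 = 8. Cyanide is a strong-field ligand (high in the spectrochemical series). A 3d d⁸ ion with strong-field ligands gains enough CFSE to favour square planar over tetrahedral. → square planar.
For [Sc(NCS)₄]−: Summing ligand charges against the −1 overall charge gives an oxidation state of +3 for scandium. Group 3 minus oxidation state 3 gives a d⁰ configuration. A d⁰ ion has no crystal-field stabilisation preference between square planar and tetrahedral, so four ligands adopt the sterically favoured tetrahedral geometry. → tetrahedral.

[Sc(NCS)₄]−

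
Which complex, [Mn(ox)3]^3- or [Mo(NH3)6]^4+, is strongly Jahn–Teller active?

[Mn(ox)3]^3-

[Mn(ox)3]^3-: Ligand charges: each oxalate is −2. With an overall charge of −3 the manganese centre must be in the +3 oxidation state. Group 7 minus oxidation state 3 gives a d⁴ configuration. Oxalate is a weak-field ligand for a first-row metal, so the complex is high-spin. The t₂g³e_g¹ (high-spin) configuration has an unevenly filled e_g set; the Jahn–Teller theorem predicts a tetragonal distortion (typically axial elongation) to lift the degeneracy.
[Mo(NH3)6]^4+: Summing ligand charges against the +4 overall charge gives an oxidation state of +4 for molybdenum. Mo sits in group 6, so the d-electron count is 6 − 4 = 2. The d² configuration leaves the e_g set evenly filled (or empty) — no strong Jahn–Teller driving force.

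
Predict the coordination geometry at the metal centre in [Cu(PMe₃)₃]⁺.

trigonal planar

Summing ligand charges against the +1 overall charge gives an oxidation state of +1 for copper.
Copper is a group-11 element; Cu(I) is therefore d¹⁰.
With 3 monodentate ligands the coordination number is 3.
Three ligands around a d¹⁰ centre minimise repulsion in a trigonal-planar arrangement.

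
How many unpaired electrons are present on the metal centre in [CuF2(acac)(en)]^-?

Summing ligand charges against the −1 overall charge gives an oxidation state of +2 for copper.
Copper is a group-11 element; Cu(II) is therefore d⁹.
Counting donor atoms: 2×fluoride (monodentate) → 2 donors; 1×acetylacetonate (bidentate) → 2 donors; 1×ethylenediamine (bidentate) → 2 donors. Coordination number = 6.
In an octahedral field the d⁹ configuration is t₂g⁶e_g³ (only one arrangement possible), giving 1 unpaired electron.

1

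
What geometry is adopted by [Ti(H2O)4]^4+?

tetrahedral

Water is neutral; balancing the +4 overall charge requires Ti(IV).
Titanium is a group-4 element; Ti(IV) is therefore d⁰.
Coordination number: 4.
A d⁰ ion has no crystal-field stabilisation preference between square planar and tetrahedral, so four ligands adopt the sterically favoured tetrahedral geometry.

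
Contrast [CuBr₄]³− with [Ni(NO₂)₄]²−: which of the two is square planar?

[Ni(NO₂)₄]²−

For [CuBr₄]³−: Summing ligand charges against the −3 overall charge gives an oxidation state of +1 for copper. Group 11 minus oxidation state 1 gives a d¹⁰ configuration. A d¹⁰ ion has no crystal-field stabilisation preference between square planar and tetrahedral, so four ligands adopt the sterically favoured tetrahedral geometry. → tetrahedral.
For [Ni(NO₂)₄]²−: Ligand charges: each nitro (N-bound nitrite) is −1. With an overall charge of −2 the nickel centre must be in the +2 oxidation state. Ni sits in group 10, so the d-electron count is 10 − 2 = 8. Nitro (N-bound nitrite) is a strong-field ligand (high in the spectrochemical series). A 3d d⁸ ion with strong-field ligands gains enough CFSE to favour square planar over tetrahedral. → square planar.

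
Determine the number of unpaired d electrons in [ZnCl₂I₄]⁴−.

0

Ligand charges: each chloride is −1; each iodide is −1. With an overall charge of −4 the zinc centre must be in the +2 oxidation state.
Group 12 minus oxidation state 2 gives a d¹⁰ configuration.
In an octahedral field the d¹⁰ configuration is t₂g⁶e_g⁴, giving 0 unpaired electrons.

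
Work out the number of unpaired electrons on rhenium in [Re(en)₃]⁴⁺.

Ethylenediamine is neutral; balancing the +4 overall charge requires Re(IV).
Rhenium is a group-7 element; Re(IV) is therefore d³.
Counting donor atoms: 3×ethylenediamine (bidentate) → 6 donors. Coordination number = 6.
In an octahedral field the d³ configuration is t₂g³e_g⁰ (only one arrangement possible), giving 3 unpaired electrons.

3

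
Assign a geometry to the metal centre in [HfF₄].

tetrahedral

Summing ligand charges against the 0 overall charge gives an oxidation state of +4 for hafnium.
Hf sits in group 4, so the d-electron count is 4 − 4 = 0.
With 4 monodentate ligands the coordination number is 4.
A d⁰ ion has no crystal-field stabilisation preference between square planar and tetrahedral, so four ligands adopt the sterically favoured tetrahedral geometry.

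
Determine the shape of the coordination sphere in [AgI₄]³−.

Each iodide is −1; balancing the −3 overall charge requires Ag(I).
Silver is a group-11 element; Ag(I) is therefore d¹⁰.
With 4 monodentate ligands the coordination number is 4.
A d¹⁰ ion has no crystal-field stabilisation preference between square planar and tetrahedral, so four ligands adopt the sterically favoured tetrahedral geometry.

tetrahedral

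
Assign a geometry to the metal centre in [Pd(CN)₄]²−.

Summing ligand charges against the −2 overall charge gives an oxidation state of +2 for palladium.
Pd sits in group 10, so the d-electron count is 10 − 2 = 8.
With 4 monodentate ligands the coordination number is 4.
A 4d d⁸ ion has a large crystal-field splitting; square planar leaves the high-energy d_{x²−y²} orbital empty and maximises CFSE.

square planar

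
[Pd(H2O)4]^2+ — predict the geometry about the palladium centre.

Water is neutral; balancing the +2 overall charge requires Pd(II).
Pd sits in group 10, so the d-electron count is 10 − 2 = 8.
Coordination number: 4.
A 4d d⁸ ion has a large crystal-field splitting; square planar leaves the high-energy d_{x²−y²} orbital empty and maximises CFSE.

square planar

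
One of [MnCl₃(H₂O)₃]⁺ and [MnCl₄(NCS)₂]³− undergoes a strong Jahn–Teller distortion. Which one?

[MnCl₃(H₂O)₃]⁺: Ligand charges: each chloride is −1; water is neutral. With an overall charge of +1 the manganese centre must be in the +4 oxidation state. Mn sits in group 7, so the d-electron count is 7 − 4 = 3. The d³ configuration leaves the e_g set evenly filled (or empty) — no strong Jahn–Teller driving force.
[MnCl₄(NCS)₂]³−: Each chloride is −1; each isothiocyanate is −1; balancing the −3 overall charge requires Mn(III). Mn sits in group 7, so the d-electron count is 7 − 3 = 4. Chloride and isothiocyanate are weak-field ligands for a first-row metal, so the complex is high-spin. The t₂g³e_g¹ (high-spin) configuration has an unevenly filled e_g set; the Jahn–Teller theorem predicts a tetragonal distortion (typically axial elongation) to lift the degeneracy.

[MnCl₄(NCS)₂]³−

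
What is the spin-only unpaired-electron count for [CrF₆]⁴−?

4

Summing ligand charges against the −4 overall charge gives an oxidation state of +2 for chromium.
Chromium is a group-6 element; Cr(II) is therefore d⁴.
The spin state decides the count: Fluoride is a weak-field ligand for a first-row metal, so the complex is high-spin.
An octahedral high-spin d⁴ ion is t₂g³e_g¹, giving 4 unpaired electrons.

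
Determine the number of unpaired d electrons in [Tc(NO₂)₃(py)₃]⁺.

3 unpaired electrons

Summing ligand charges against the +1 overall charge gives an oxidation state of +4 for technetium.
Tc sits in group 7, so the d-electron count is 7 − 4 = 3.
In an octahedral field the d³ configuration is t₂g³e_g⁰ (only one arrangement possible), giving 3 unpaired electrons.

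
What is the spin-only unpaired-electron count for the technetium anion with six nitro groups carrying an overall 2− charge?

3

Each nitro (N-bound nitrite) is −1; balancing the −2 overall charge requires Tc(IV).
Technetium is a group-7 element; Tc(IV) is therefore d³.
In an octahedral field the d³ configuration is t₂g³e_g⁰ (only one arrangement possible), giving 3 unpaired electrons.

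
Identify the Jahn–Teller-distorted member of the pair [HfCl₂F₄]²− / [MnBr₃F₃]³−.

[HfCl₂F₄]²−: Ligand charges: each chloride is −1; each fluoride is −1. With an overall charge of −2 the hafnium centre must be in the +4 oxidation state. Hafnium is a group-4 element; Hf(IV) is therefore d⁰. The d⁰ configuration leaves the e_g set evenly filled (or empty) — no strong Jahn–Teller driving force.
[MnBr₃F₃]³−: Ligand charges: each bromide is −1; each fluoride is −1. With an overall charge of −3 the manganese centre must be in the +3 oxidation state. Group 7 minus oxidation state 3 gives a d⁴ configuration. Bromide and fluoride are weak-field ligands for a first-row metal, so the complex is high-spin. The t₂g³e_g¹ (high-spin) configuration has an unevenly filled e_g set; the Jahn–Teller theorem predicts a tetragonal distortion (typically axial elongation) to lift the degeneracy.

[MnBr₃F₃]³−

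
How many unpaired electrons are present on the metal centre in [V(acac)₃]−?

Summing ligand charges against the −1 overall charge gives an oxidation state of +2 for vanadium.
Vanadium is a group-5 element; V(II) is therefore d³.
Counting donor atoms: 3×acetylacetonate (bidentate) → 6 donors. Coordination number = 6.
In an octahedral field the d³ configuration is t₂g³e_g⁰ (only one arrangement possible), giving 3 unpaired electrons.

3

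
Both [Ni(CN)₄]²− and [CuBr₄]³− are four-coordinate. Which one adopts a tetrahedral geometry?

[CuBr₄]³−

For [Ni(CN)₄]²−: Summing ligand charges against the −2 overall charge gives an oxidation state of +2 for nickel. Ni sits in group 10, so the d-electron count is 10 − 2 = 8. Cyanide is a strong-field ligand (high in the spectrochemical series). A 3d d⁸ ion with strong-field ligands gains enough CFSE to favour square planar over tetrahedral. → square planar.
For [CuBr₄]³−: Summing ligand charges against the −3 overall charge gives an oxidation state of +1 for copper. Cu sits in group 11, so the d-electron count is 11 − 1 = 10. A d¹⁰ ion has no crystal-field stabilisation preference between square planar and tetrahedral, so four ligands adopt the sterically favoured tetrahedral geometry. → tetrahedral.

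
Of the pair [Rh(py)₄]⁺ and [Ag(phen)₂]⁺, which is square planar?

[Rh(py)₄]⁺

For [Rh(py)₄]⁺: Summing ligand charges against the +1 overall charge gives an oxidation state of +1 for rhodium. Group 9 minus oxidation state 1 gives a d⁸ configuration. A 4d d⁸ ion has a large crystal-field splitting; square planar leaves the high-energy d_{x²−y²} orbital empty and maximises CFSE. → square planar.
For [Ag(phen)₂]⁺: 1,10-phenanthroline is neutral; balancing the +1 overall charge requires Ag(I). Silver is a group-11 element; Ag(I) is therefore d¹⁰. A d¹⁰ ion has no crystal-field stabilisation preference between square planar and tetrahedral, so four ligands adopt the sterically favoured tetrahedral geometry. → tetrahedral.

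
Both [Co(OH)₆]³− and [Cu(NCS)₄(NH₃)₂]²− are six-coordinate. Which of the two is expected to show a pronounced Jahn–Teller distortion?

[Cu(NCS)₄(NH₃)₂]²−

[Co(OH)₆]³−: Summing ligand charges against the −3 overall charge gives an oxidation state of +3 for cobalt. Cobalt is a group-9 element; Co(III) is therefore d⁶. Co(III) has an exceptionally large octahedral splitting and is low-spin with essentially every ligand except fluoride. The d⁶ configuration leaves the e_g set evenly filled (or empty) — no strong Jahn–Teller driving force.
[Cu(NCS)₄(NH₃)₂]²−: Ligand charges: each isothiocyanate is −1; ammonia is neutral. With an overall charge of −2 the copper centre must be in the +2 oxidation state. Copper is a group-11 element; Cu(II) is therefore d⁹. The t₂g⁶e_g³ configuration has an unevenly filled e_g set; the Jahn–Teller theorem predicts a tetragonal distortion (typically axial elongation) to lift the degeneracy.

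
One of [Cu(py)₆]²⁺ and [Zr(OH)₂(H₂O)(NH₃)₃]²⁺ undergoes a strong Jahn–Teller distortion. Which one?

[Cu(py)₆]²⁺

[Cu(py)₆]²⁺: Pyridine is neutral; balancing the +2 overall charge requires Cu(II). Group 11 minus oxidation state 2 gives a d⁹ configuration. The t₂g⁶e_g³ configuration has an unevenly filled e_g set; the Jahn–Teller theorem predicts a tetragonal distortion (typically axial elongation) to lift the degeneracy.
[Zr(OH)₂(H₂O)(NH₃)₃]²⁺: Each hydroxide is −1; water is neutral; ammonia is neutral; balancing the +2 overall charge requires Zr(IV). Zr sits in group 4, so the d-electron count is 4 − 4 = 0. The d⁰ configuration leaves the e_g set evenly filled (or empty) — no strong Jahn–Teller driving force.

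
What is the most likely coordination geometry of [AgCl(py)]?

linear

Ligand charges: each chloride is −1; pyridine is neutral. With an overall charge of 0 the silver centre must be in the +1 oxidation state.
Ag sits in group 11, so the d-electron count is 11 − 1 = 10.
With 2 monodentate ligands the coordination number is 2.
A d¹⁰ ion with only two ligands adopts a linear arrangement (sp hybridisation; no CFSE preference).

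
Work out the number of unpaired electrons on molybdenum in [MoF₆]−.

1 unpaired electron

Summing ligand charges against the −1 overall charge gives an oxidation state of +5 for molybdenum.
Group 6 minus oxidation state 5 gives a d¹ configuration.
In an octahedral field the d¹ configuration is t₂g¹e_g⁰ (only one arrangement possible), giving 1 unpaired electron.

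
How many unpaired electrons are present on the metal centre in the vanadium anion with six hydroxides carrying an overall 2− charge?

Summing ligand charges against the −2 overall charge gives an oxidation state of +4 for vanadium.
Group 5 minus oxidation state 4 gives a d¹ configuration.
In an octahedral field the d¹ configuration is t₂g¹e_g⁰ (only one arrangement possible), giving 1 unpaired electron.

1 unpaired electron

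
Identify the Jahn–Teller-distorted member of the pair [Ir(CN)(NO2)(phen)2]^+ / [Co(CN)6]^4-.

[Ir(CN)(NO2)(phen)2]^+: Ligand charges: each cyanide is −1; each nitro (N-bound nitrite) is −1; 1,10-phenanthroline is neutral. With an overall charge of +1 the iridium centre must be in the +3 oxidation state. Group 9 minus oxidation state 3 gives a d⁶ configuration. A 5d ion has a large Δₒ and is invariably low-spin. The d⁶ configuration leaves the e_g set evenly filled (or empty) — no strong Jahn–Teller driving force.
[Co(CN)6]^4-: Each cyanide is −1; balancing the −4 overall charge requires Co(II). Co sits in group 9, so the d-electron count is 9 − 2 = 7. Cyanide is a strong-field ligand (high in the spectrochemical series) for a first-row metal, so the complex is low-spin. The t₂g⁶e_g¹ (low-spin) configuration has an unevenly filled e_g set; the Jahn–Teller theorem predicts a tetragonal distortion (typically axial elongation) to lift the degeneracy.

[Co(CN)6]^4-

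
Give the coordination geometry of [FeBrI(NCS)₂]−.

tetrahedral

Summing ligand charges against the −1 overall charge gives an oxidation state of +3 for iron.
Fe sits in group 8, so the d-electron count is 8 − 3 = 5.
With 4 monodentate ligands the coordination number is 4.
Bromide, iodide, and isothiocyanate are weak-field ligands.
A high-spin d⁵ ion has zero CFSE in either geometry, so four ligands adopt the sterically favoured tetrahedral geometry.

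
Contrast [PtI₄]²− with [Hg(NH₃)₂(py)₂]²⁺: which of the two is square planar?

[PtI₄]²−

For [PtI₄]²−: Ligand charges: each iodide is −1. With an overall charge of −2 the platinum centre must be in the +2 oxidation state. Group 10 minus oxidation state 2 gives a d⁸ configuration. A 5d d⁸ ion has a large crystal-field splitting; square planar leaves the high-energy d_{x²−y²} orbital empty and maximises CFSE. → square planar.
For [Hg(NH₃)₂(py)₂]²⁺: Summing ligand charges against the +2 overall charge gives an oxidation state of +2 for mercury. Mercury is a group-12 element; Hg(II) is therefore d¹⁰. A d¹⁰ ion has no crystal-field stabilisation preference between square planar and tetrahedral, so four ligands adopt the sterically favoured tetrahedral geometry. → tetrahedral.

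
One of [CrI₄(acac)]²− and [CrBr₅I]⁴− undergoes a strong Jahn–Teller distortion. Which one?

[CrBr₅I]⁴−

[CrI₄(acac)]²−: Summing ligand charges against the −2 overall charge gives an oxidation state of +3 for chromium. Group 6 minus oxidation state 3 gives a d³ configuration. The d³ configuration leaves the e_g set evenly filled (or empty) — no strong Jahn–Teller driving force.
[CrBr₅I]⁴−: Ligand charges: each bromide is −1; each iodide is −1. With an overall charge of −4 the chromium centre must be in the +2 oxidation state. Group 6 minus oxidation state 2 gives a d⁴ configuration. Bromide and iodide are weak-field ligands for a first-row metal, so the complex is high-spin. The t₂g³e_g¹ (high-spin) configuration has an unevenly filled e_g set; the Jahn–Teller theorem predicts a tetragonal distortion (typically axial elongation) to lift the degeneracy.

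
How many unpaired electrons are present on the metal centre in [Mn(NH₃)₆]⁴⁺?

Ammonia is neutral; balancing the +4 overall charge requires Mn(IV).
Manganese is a group-7 element; Mn(IV) is therefore d³.
In an octahedral field the d³ configuration is t₂g³e_g⁰ (only one arrangement possible), giving 3 unpaired electrons.

3 unpaired electrons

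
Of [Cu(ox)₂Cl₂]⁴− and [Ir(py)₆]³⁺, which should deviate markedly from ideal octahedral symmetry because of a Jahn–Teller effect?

[Cu(ox)₂Cl₂]⁴−: Each oxalate is −2; each chloride is −1; balancing the −4 overall charge requires Cu(II). Copper is a group-11 element; Cu(II) is therefore d⁹. The t₂g⁶e_g³ configuration has an unevenly filled e_g set; the Jahn–Teller theorem predicts a tetragonal distortion (typically axial elongation) to lift the degeneracy.
[Ir(py)₆]³⁺: Pyridine is neutral; balancing the +3 overall charge requires Ir(III). Ir sits in group 9, so the d-electron count is 9 − 3 = 6. A 5d ion has a large Δₒ and is invariably low-spin. The d⁶ configuration leaves the e_g set evenly filled (or empty) — no strong Jahn–Teller driving force.

[Cu(ox)₂Cl₂]⁴−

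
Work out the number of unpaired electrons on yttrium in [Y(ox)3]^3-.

Each oxalate is −2; balancing the −3 overall charge requires Y(III).
Y sits in group 3, so the d-electron count is 3 − 3 = 0.
Counting donor atoms: 3×oxalate (bidentate) → 6 donors. Coordination number = 6.
In an octahedral field the d⁰ configuration is t₂g⁰e_g⁰, giving 0 unpaired electrons.

0 unpaired electrons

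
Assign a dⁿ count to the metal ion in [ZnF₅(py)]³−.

Summing ligand charges against the −3 overall charge gives an oxidation state of +2 for zinc.
Group 12 minus oxidation state 2 gives a d¹⁰ configuration.

d10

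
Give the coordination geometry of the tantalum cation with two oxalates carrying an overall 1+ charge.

Summing ligand charges against the +1 overall charge gives an oxidation state of +5 for tantalum.
Ta sits in group 5, so the d-electron count is 5 − 5 = 0.
Counting donor atoms: 2×oxalate (bidentate) → 4 donors. Coordination number = 4.
A d⁰ ion has no crystal-field stabilisation preference between square planar and tetrahedral, so four ligands adopt the sterically favoured tetrahedral geometry.

tetrahedral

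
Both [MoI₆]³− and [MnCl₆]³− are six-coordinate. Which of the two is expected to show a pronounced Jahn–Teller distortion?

[MnCl₆]³−

[MoI₆]³−: Each iodide is −1; balancing the −3 overall charge requires Mo(III). Group 6 minus oxidation state 3 gives a d³ configuration. The d³ configuration leaves the e_g set evenly filled (or empty) — no strong Jahn–Teller driving force.
[MnCl₆]³−: Each chloride is −1; balancing the −3 overall charge requires Mn(III). Group 7 minus oxidation state 3 gives a d⁴ configuration. Chloride is a weak-field ligand for a first-row metal, so the complex is high-spin. The t₂g³e_g¹ (high-spin) configuration has an unevenly filled e_g set; the Jahn–Teller theorem predicts a tetragonal distortion (typically axial elongation) to lift the degeneracy.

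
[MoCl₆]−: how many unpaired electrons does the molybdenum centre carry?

Ligand charges: each chloride is −1. With an overall charge of −1 the molybdenum centre must be in the +5 oxidation state.
Group 6 minus oxidation state 5 gives a d¹ configuration.
In an octahedral field the d¹ configuration is t₂g¹e_g⁰ (only one arrangement possible), giving 1 unpaired electron.

1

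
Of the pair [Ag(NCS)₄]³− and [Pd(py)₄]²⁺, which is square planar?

[Pd(py)₄]²⁺

For [Ag(NCS)₄]³−: Summing ligand charges against the −3 overall charge gives an oxidation state of +1 for silver. Group 11 minus oxidation state 1 gives a d¹⁰ configuration. A d¹⁰ ion has no crystal-field stabilisation preference between square planar and tetrahedral, so four ligands adopt the sterically favoured tetrahedral geometry. → tetrahedral.
For [Pd(py)₄]²⁺: Pyridine is neutral; balancing the +2 overall charge requires Pd(II). Pd sits in group 10, so the d-electron count is 10 − 2 = 8. A 4d d⁸ ion has a large crystal-field splitting; square planar leaves the high-energy d_{x²−y²} orbital empty and maximises CFSE. → square planar.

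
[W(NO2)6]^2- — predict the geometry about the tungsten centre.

Summing ligand charges against the −2 overall charge gives an oxidation state of +4 for tungsten.
W sits in group 6, so the d-electron count is 6 − 4 = 2.
Coordination number: 6.
Six donors around a single metal centre give an octahedral coordination sphere.

octahedral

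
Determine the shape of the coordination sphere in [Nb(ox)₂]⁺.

tetrahedral

Summing ligand charges against the +1 overall charge gives an oxidation state of +5 for niobium.
Niobium is a group-5 element; Nb(V) is therefore d⁰.
Counting donor atoms: 2×oxalate (bidentate) → 4 donors. Coordination number = 4.
A d⁰ ion has no crystal-field stabilisation preference between square planar and tetrahedral, so four ligands adopt the sterically favoured tetrahedral geometry.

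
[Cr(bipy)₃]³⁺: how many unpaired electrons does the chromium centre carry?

Ligand charges: 2,2′-bipyridine is neutral. With an overall charge of +3 the chromium centre must be in the +3 oxidation state.
Cr sits in group 6, so the d-electron count is 6 − 3 = 3.
Counting donor atoms: 3×2,2′-bipyridine (bidentate) → 6 donors. Coordination number = 6.
In an octahedral field the d³ configuration is t₂g³e_g⁰ (only one arrangement possible), giving 3 unpaired electrons.

3 unpaired electrons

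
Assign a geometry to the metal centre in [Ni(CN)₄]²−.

Summing ligand charges against the −2 overall charge gives an oxidation state of +2 for nickel.
Nickel is a group-10 element; Ni(II) is therefore d⁸.
With 4 monodentate ligands the coordination number is 4.
Cyanide is a strong-field ligand (high in the spectrochemical series).
A 3d d⁸ ion with strong-field ligands gains enough CFSE to favour square planar over tetrahedral.

square planar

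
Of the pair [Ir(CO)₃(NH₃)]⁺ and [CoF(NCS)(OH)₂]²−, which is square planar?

[Ir(CO)₃(NH₃)]⁺

For [Ir(CO)₃(NH₃)]⁺: Carbonyl is neutral; ammonia is neutral; balancing the +1 overall charge requires Ir(I). Group 9 minus oxidation state 1 gives a d⁸ configuration. A 5d d⁸ ion has a large crystal-field splitting; square planar leaves the high-energy d_{x²−y²} orbital empty and maximises CFSE. → square planar.
For [CoF(NCS)(OH)₂]²−: Summing ligand charges against the −2 overall charge gives an oxidation state of +2 for cobalt. Group 9 minus oxidation state 2 gives a d⁷ configuration. For a high-spin 3d d⁷ ion with weak-field ligands the small Δₜ gives little square-planar CFSE advantage, so four ligands adopt the sterically favoured tetrahedral geometry. → tetrahedral.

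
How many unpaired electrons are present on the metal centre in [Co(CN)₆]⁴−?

Summing ligand charges against the −4 overall charge gives an oxidation state of +2 for cobalt.
Group 9 minus oxidation state 2 gives a d⁷ configuration.
The spin state decides the count: Cyanide is a strong-field ligand (high in the spectrochemical series) for a first-row metal, so the complex is low-spin.
An octahedral low-spin d⁷ ion is t₂g⁶e_g¹, giving 1 unpaired electron.

1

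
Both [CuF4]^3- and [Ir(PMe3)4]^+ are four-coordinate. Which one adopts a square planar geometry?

[Ir(PMe3)4]^+

For [CuF4]^3-: Ligand charges: each fluoride is −1. With an overall charge of −3 the copper centre must be in the +1 oxidation state. Group 11 minus oxidation state 1 gives a d¹⁰ configuration. A d¹⁰ ion has no crystal-field stabilisation preference between square planar and tetrahedral, so four ligands adopt the sterically favoured tetrahedral geometry. → tetrahedral.
For [Ir(PMe3)4]^+: Summing ligand charges against the +1 overall charge gives an oxidation state of +1 for iridium. Ir sits in group 9, so the d-electron count is 9 − 1 = 8. A 5d d⁸ ion has a large crystal-field splitting; square planar leaves the high-energy d_{x²−y²} orbital empty and maximises CFSE. → square planar.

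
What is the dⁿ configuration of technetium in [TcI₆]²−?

d3

Each iodide is −1; balancing the −2 overall charge requires Tc(IV).
Group 7 minus oxidation state 4 gives a d³ configuration.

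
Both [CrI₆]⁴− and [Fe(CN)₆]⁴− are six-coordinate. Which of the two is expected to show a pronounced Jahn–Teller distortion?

[CrI₆]⁴−: Each iodide is −1; balancing the −4 overall charge requires Cr(II). Chromium is a group-6 element; Cr(II) is therefore d⁴. Iodide is a weak-field ligand for a first-row metal, so the complex is high-spin. The t₂g³e_g¹ (high-spin) configuration has an unevenly filled e_g set; the Jahn–Teller theorem predicts a tetragonal distortion (typically axial elongation) to lift the degeneracy.
[Fe(CN)₆]⁴−: Summing ligand charges against the −4 overall charge gives an oxidation state of +2 for iron. Group 8 minus oxidation state 2 gives a d⁶ configuration. Cyanide is a strong-field ligand (high in the spectrochemical series) for a first-row metal, so the complex is low-spin. The d⁶ configuration leaves the e_g set evenly filled (or empty) — no strong Jahn–Teller driving force.

[CrI₆]⁴−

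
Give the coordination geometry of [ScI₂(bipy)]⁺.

Ligand charges: each iodide is −1; 2,2′-bipyridine is neutral. With an overall charge of +1 the scandium centre must be in the +3 oxidation state.
Sc sits in group 3, so the d-electron count is 3 − 3 = 0.
Counting donor atoms: 2×iodide (monodentate) → 2 donors; 1×2,2′-bipyridine (bidentate) → 2 donors. Coordination number = 4.
A d⁰ ion has no crystal-field stabilisation preference between square planar and tetrahedral, so four ligands adopt the sterically favoured tetrahedral geometry.

tetrahedral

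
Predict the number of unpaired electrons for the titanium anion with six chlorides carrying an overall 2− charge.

Summing ligand charges against the −2 overall charge gives an oxidation state of +4 for titanium.
Ti sits in group 4, so the d-electron count is 4 − 4 = 0.
In an octahedral field the d⁰ configuration is t₂g⁰e_g⁰, giving 0 unpaired electrons.

0 unpaired electrons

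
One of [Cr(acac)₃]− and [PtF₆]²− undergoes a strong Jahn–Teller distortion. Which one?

[Cr(acac)₃]−: Each acetylacetonate is −1; balancing the −1 overall charge requires Cr(II). Group 6 minus oxidation state 2 gives a d⁴ configuration. Acetylacetonate is a weak-field ligand for a first-row metal, so the complex is high-spin. The t₂g³e_g¹ (high-spin) configuration has an unevenly filled e_g set; the Jahn–Teller theorem predicts a tetragonal distortion (typically axial elongation) to lift the degeneracy.
[PtF₆]²−: Ligand charges: each fluoride is −1. With an overall charge of −2 the platinum centre must be in the +4 oxidation state. Pt sits in group 10, so the d-electron count is 10 − 4 = 6. A 5d ion has a large Δₒ and is invariably low-spin. The d⁶ configuration leaves the e_g set evenly filled (or empty) — no strong Jahn–Teller driving force.

[Cr(acac)₃]−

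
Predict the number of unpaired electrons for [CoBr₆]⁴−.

3

Summing ligand charges against the −4 overall charge gives an oxidation state of +2 for cobalt.
Cobalt is a group-9 element; Co(II) is therefore d⁷.
The spin state decides the count: Bromide is a weak-field ligand for a first-row metal, so the complex is high-spin.
An octahedral high-spin d⁷ ion is t₂g⁵e_g², giving 3 unpaired electrons.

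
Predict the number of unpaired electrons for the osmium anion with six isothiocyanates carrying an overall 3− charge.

1

Summing ligand charges against the −3 overall charge gives an oxidation state of +3 for osmium.
Osmium is a group-8 element; Os(III) is therefore d⁵.
The spin state decides the count: a 5d ion has a large Δₒ and is invariably low-spin.
An octahedral low-spin d⁵ ion is t₂g⁵e_g⁰, giving 1 unpaired electron.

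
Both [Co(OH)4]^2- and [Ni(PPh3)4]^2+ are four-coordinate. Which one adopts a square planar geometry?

[Ni(PPh3)4]^2+

For [Co(OH)4]^2-: Each hydroxide is −1; balancing the −2 overall charge requires Co(II). Group 9 minus oxidation state 2 gives a d⁷ configuration. For a high-spin 3d d⁷ ion with weak-field ligands the small Δₜ gives little square-planar CFSE advantage, so four ligands adopt the sterically favoured tetrahedral geometry. → tetrahedral.
For [Ni(PPh3)4]^2+: Triphenylphosphine is neutral; balancing the +2 overall charge requires Ni(II). Nickel is a group-10 element; Ni(II) is therefore d⁸. Triphenylphosphine is a strong-field ligand (high in the spectrochemical series). A 3d d⁸ ion with strong-field ligands gains enough CFSE to favour square planar over tetrahedral. → square planar.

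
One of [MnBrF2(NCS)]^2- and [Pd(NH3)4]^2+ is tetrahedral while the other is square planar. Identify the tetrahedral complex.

[MnBrF2(NCS)]^2-

For [MnBrF2(NCS)]^2-: Ligand charges: each bromide is −1; each fluoride is −1; each isothiocyanate is −1. With an overall charge of −2 the manganese centre must be in the +2 oxidation state. Manganese is a group-7 element; Mn(II) is therefore d⁵. A high-spin d⁵ ion has zero CFSE in either geometry, so four ligands adopt the sterically favoured tetrahedral geometry. → tetrahedral.
For [Pd(NH3)4]^2+: Summing ligand charges against the +2 overall charge gives an oxidation state of +2 for palladium. Palladium is a group-10 element; Pd(II) is therefore d⁸. A 4d d⁸ ion has a large crystal-field splitting; square planar leaves the high-energy d_{x²−y²} orbital empty and maximises CFSE. → square planar.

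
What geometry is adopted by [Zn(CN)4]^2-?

Ligand charges: each cyanide is −1. With an overall charge of −2 the zinc centre must be in the +2 oxidation state.
Group 12 minus oxidation state 2 gives a d¹⁰ configuration.
With 4 monodentate ligands the coordination number is 4.
A d¹⁰ ion has no crystal-field stabilisation preference between square planar and tetrahedral, so four ligands adopt the sterically favoured tetrahedral geometry.

tetrahedral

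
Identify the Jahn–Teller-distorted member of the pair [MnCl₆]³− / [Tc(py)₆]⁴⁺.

[MnCl₆]³−: Each chloride is −1; balancing the −3 overall charge requires Mn(III). Mn sits in group 7, so the d-electron count is 7 − 3 = 4. Chloride is a weak-field ligand for a first-row metal, so the complex is high-spin. The t₂g³e_g¹ (high-spin) configuration has an unevenly filled e_g set; the Jahn–Teller theorem predicts a tetragonal distortion (typically axial elongation) to lift the degeneracy.
[Tc(py)₆]⁴⁺: Pyridine is neutral; balancing the +4 overall charge requires Tc(IV). Group 7 minus oxidation state 4 gives a d³ configuration. The d³ configuration leaves the e_g set evenly filled (or empty) — no strong Jahn–Teller driving force.

[MnCl₆]³−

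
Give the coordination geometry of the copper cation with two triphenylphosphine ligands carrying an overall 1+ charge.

linear

Triphenylphosphine is neutral; balancing the +1 overall charge requires Cu(I).
Cu sits in group 11, so the d-electron count is 11 − 1 = 10.
Coordination number: 2.
A d¹⁰ ion with only two ligands adopts a linear arrangement (sp hybridisation; no CFSE preference).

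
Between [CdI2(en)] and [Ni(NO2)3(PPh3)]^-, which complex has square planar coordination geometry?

[Ni(NO2)3(PPh3)]^-

For [CdI2(en)]: Ligand charges: each iodide is −1; ethylenediamine is neutral. With an overall charge of 0 the cadmium centre must be in the +2 oxidation state. Cadmium is a group-12 element; Cd(II) is therefore d¹⁰. A d¹⁰ ion has no crystal-field stabilisation preference between square planar and tetrahedral, so four ligands adopt the sterically favoured tetrahedral geometry. → tetrahedral.
For [Ni(NO2)3(PPh3)]^-: Ligand charges: each nitro (N-bound nitrite) is −1; triphenylphosphine is neutral. With an overall charge of −1 the nickel centre must be in the +2 oxidation state. Ni sits in group 10, so the d-electron count is 10 − 2 = 8. Nitro (N-bound nitrite) and triphenylphosphine are strong-field ligands (high in the spectrochemical series). A 3d d⁸ ion with strong-field ligands gains enough CFSE to favour square planar over tetrahedral. → square planar.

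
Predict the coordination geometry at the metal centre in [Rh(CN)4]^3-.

square planar

Each cyanide is −1; balancing the −3 overall charge requires Rh(I).
Rhodium is a group-9 element; Rh(I) is therefore d⁸.
Coordination number: 4.
A 4d d⁸ ion has a large crystal-field splitting; square planar leaves the high-energy d_{x²−y²} orbital empty and maximises CFSE.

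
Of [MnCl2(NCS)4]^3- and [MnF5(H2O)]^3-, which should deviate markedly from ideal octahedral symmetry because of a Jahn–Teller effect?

[MnCl2(NCS)4]^3-: Ligand charges: each chloride is −1; each isothiocyanate is −1. With an overall charge of −3 the manganese centre must be in the +3 oxidation state. Group 7 minus oxidation state 3 gives a d⁴ configuration. Chloride and isothiocyanate are weak-field ligands for a first-row metal, so the complex is high-spin. The t₂g³e_g¹ (high-spin) configuration has an unevenly filled e_g set; the Jahn–Teller theorem predicts a tetragonal distortion (typically axial elongation) to lift the degeneracy.
[MnF5(H2O)]^3-: Ligand charges: each fluoride is −1; water is neutral. With an overall charge of −3 the manganese centre must be in the +2 oxidation state. Manganese is a group-7 element; Mn(II) is therefore d⁵. Fluoride is a weak-field ligand for a first-row metal, so the complex is high-spin. The d⁵ configuration leaves the e_g set evenly filled (or empty) — no strong Jahn–Teller driving force.

[MnCl2(NCS)4]^3-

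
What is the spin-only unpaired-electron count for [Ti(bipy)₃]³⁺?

Summing ligand charges against the +3 overall charge gives an oxidation state of +3 for titanium.
Titanium is a group-4 element; Ti(III) is therefore d¹.
Counting donor atoms: 3×2,2′-bipyridine (bidentate) → 6 donors. Coordination number = 6.
In an octahedral field the d¹ configuration is t₂g¹e_g⁰ (only one arrangement possible), giving 1 unpaired electron.

1 unpaired electron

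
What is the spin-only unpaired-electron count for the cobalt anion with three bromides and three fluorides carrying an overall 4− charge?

3

Each bromide is −1; each fluoride is −1; balancing the −4 overall charge requires Co(II).
Group 9 minus oxidation state 2 gives a d⁷ configuration.
The spin state decides the count: Bromide and fluoride are weak-field ligands for a first-row metal, so the complex is high-spin.
An octahedral high-spin d⁷ ion is t₂g⁵e_g², giving 3 unpaired electrons.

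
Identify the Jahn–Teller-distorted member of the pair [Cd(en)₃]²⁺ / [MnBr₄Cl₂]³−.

[Cd(en)₃]²⁺: Ethylenediamine is neutral; balancing the +2 overall charge requires Cd(II). Cadmium is a group-12 element; Cd(II) is therefore d¹⁰. The d¹⁰ configuration leaves the e_g set evenly filled (or empty) — no strong Jahn–Teller driving force.
[MnBr₄Cl₂]³−: Each bromide is −1; each chloride is −1; balancing the −3 overall charge requires Mn(III). Mn sits in group 7, so the d-electron count is 7 − 3 = 4. Bromide and chloride are weak-field ligands for a first-row metal, so the complex is high-spin. The t₂g³e_g¹ (high-spin) configuration has an unevenly filled e_g set; the Jahn–Teller theorem predicts a tetragonal distortion (typically axial elongation) to lift the degeneracy.

[MnBr₄Cl₂]³−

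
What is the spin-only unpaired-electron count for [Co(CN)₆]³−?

0 unpaired electrons

Each cyanide is −1; balancing the −3 overall charge requires Co(III).
Co sits in group 9, so the d-electron count is 9 − 3 = 6.
The spin state decides the count: Co(III) has an exceptionally large octahedral splitting and is low-spin with essentially every ligand except fluoride.
An octahedral low-spin d⁶ ion is t₂g⁶e_g⁰, giving 0 unpaired electrons.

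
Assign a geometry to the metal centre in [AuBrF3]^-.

Each bromide is −1; each fluoride is −1; balancing the −1 overall charge requires Au(III).
Group 11 minus oxidation state 3 gives a d⁸ configuration.
Coordination number: 4.
A 5d d⁸ ion has a large crystal-field splitting; square planar leaves the high-energy d_{x²−y²} orbital empty and maximises CFSE.

square planar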